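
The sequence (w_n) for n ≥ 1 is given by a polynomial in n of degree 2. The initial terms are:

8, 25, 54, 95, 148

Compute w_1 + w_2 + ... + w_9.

1st diffs: 17, 29, 41, 53.
2nd diffs: 12, 12, 12 (constant).
Newton forward-difference form: w_n = 8 + 17·C(n-1,1) + 12·C(n-1,2).
Continuing: 213, 290, 379, 480.
Summing n = 1..9 (9 terms) gives 1692.

1692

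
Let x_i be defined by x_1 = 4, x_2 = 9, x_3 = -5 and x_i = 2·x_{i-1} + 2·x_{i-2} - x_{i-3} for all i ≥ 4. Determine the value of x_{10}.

-684

Step forward from the initial values:
x_4 = 4  x_5 = -11  x_6 = -9  x_7 = -44  x_8 = -95  x_9 = -269  x_{10} = -684.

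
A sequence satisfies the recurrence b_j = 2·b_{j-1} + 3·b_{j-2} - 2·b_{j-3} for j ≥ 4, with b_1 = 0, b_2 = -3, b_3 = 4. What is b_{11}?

5140

Step forward from the initial values:
b_4 = -1; b_5 = 16; b_6 = 21; b_7 = 92; b_8 = 215; b_9 = 664; b_{10} = 1789; b_{11} = 5140.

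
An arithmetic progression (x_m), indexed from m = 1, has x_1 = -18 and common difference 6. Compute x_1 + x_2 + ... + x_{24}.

x_m = -18 + (m - 1)·6.
x_{24} = 120; S = 24·(-18 + 120)/2 = 1224.

1224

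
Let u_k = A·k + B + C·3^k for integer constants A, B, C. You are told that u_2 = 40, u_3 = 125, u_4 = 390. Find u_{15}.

The three given values yield: 2A + B + 9C = 40; 3A + B + 27C = 125; 4A + B + 81C = 390.
Subtracting the first from the second: A + 18C = 85.
Subtracting the second from the third: A + 54C = 265.
Solving: C = 5, A = -5, then B = 5.
Therefore u_{15} = -75 + 5 + 5·14348907 = 71744465.

71744465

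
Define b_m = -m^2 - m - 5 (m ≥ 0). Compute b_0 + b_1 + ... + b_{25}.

-5980

Over m = 0..25: Σm = 325, Σm² = 5525.
Total = (-1)·5525 + (-1)·325 + (-5)·26 = -5980.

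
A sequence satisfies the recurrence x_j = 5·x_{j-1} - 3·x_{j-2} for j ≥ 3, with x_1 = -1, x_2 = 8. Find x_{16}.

7738192199

x_3 = 43  x_4 = 191  x_5 = 826  …  x_{13} = 97138951  x_{14} = 417967112  x_{15} = 1798418707  x_{16} = 7738192199.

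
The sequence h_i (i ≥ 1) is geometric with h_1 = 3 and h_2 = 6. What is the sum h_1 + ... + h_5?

93

Common ratio r = 2.
h_i = 3·2^(i-1).
S = 3·(2^5 - 1)/(2 - 1) = 3·(32 - 1)/(1) = 93.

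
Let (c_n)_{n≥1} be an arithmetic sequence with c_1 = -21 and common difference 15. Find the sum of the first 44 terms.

c_n = -21 + (n - 1)·15.
c_{44} = 624; S = 44·(-21 + 624)/2 = 13266.

13266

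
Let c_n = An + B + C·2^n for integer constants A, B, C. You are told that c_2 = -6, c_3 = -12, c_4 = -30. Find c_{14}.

-49074

The three given values yield: 2A + B + 4C = -6; 3A + B + 8C = -12; 4A + B + 16C = -30.
Subtracting the first from the second: A + 4C = -6.
Subtracting the second from the third: A + 8C = -18.
Solving: C = -3, A = 6, then B = -6.
Hence c_{14} = 6·14 + (-6) + (-3)·16384 = -49074.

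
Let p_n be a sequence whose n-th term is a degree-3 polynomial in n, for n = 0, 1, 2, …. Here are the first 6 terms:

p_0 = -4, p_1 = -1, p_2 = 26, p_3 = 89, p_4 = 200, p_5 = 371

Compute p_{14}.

6590

1st diffs: 3, 27, 63, 111, 171.
2nd diffs: 24, 36, 48, 60.
3rd diffs: 12, 12, 12 (constant).
Newton forward-difference form: p_n = -4 + 3·C(n,1) + 24·C(n,2) + 12·C(n,3).
At n = 14: n = 14, so p_{14} = -4 + 42 + 2184 + 4368 = 6590.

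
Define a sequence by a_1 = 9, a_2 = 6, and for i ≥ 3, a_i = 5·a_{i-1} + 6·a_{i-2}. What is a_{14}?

Step forward from the initial values:
a_3 = 84;  a_4 = 456;  a_5 = 2784;  …;  a_{11} = 129570384;  a_{12} = 777422256;  a_{13} = 4664533584;  a_{14} = 27987201456.
(Characteristic roots are 6 and -1.)

27987201456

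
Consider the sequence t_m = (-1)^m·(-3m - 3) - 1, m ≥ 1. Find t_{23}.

71

(-1)^23 = -1; -3m - 3 at m=23 is -72; so t_{23} = 71.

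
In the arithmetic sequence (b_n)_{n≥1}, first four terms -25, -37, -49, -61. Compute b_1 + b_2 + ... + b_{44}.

Common difference d = -12.
b_n = -25 + (n - 1)·(-12).
b_{44} = -541; S = 44·(-25 + (-541))/2 = -12452.

-12452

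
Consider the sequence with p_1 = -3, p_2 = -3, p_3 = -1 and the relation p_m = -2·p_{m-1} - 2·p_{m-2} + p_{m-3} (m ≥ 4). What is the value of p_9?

Compute successive terms:
p_4 = 5, p_5 = -11, p_6 = 11, p_7 = 5, p_8 = -43, p_9 = 87.

87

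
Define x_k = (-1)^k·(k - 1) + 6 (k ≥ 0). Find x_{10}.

(-1)^10 = 1; k - 1 at k=10 is 9; so x_{10} = 15.

15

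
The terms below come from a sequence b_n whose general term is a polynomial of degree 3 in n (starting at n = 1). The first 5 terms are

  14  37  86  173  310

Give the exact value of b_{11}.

1st diffs: 23, 49, 87, 137.
2nd diffs: 26, 38, 50.
3rd diffs: 12, 12 (constant).
So b_n = 2n^3 + n^2 + 6n + 5.
Evaluating at n = 11 gives b_{11} = 2854.

2854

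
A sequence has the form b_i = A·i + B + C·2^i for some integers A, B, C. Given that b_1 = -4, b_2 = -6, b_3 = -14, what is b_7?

-358

Plug in i = 1, 2, 3: A + B + 2C = -4; 2A + B + 4C = -6; 3A + B + 8C = -14.
Subtracting the first from the second: A + 2C = -2.
Subtracting the second from the third: A + 4C = -8.
Solving: C = -3, A = 4, then B = -2.
Therefore b_7 = 28 + (-2) + (-3)·128 = -358.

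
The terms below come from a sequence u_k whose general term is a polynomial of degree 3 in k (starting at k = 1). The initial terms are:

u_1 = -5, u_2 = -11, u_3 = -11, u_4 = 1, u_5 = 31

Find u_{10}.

1st diffs: -6, 0, 12, 30.
2nd diffs: 6, 12, 18.
3rd diffs: 6, 6 (constant).
Newton forward-difference form: u_k = -5 + (-6)·C(k-1,1) + 6·C(k-1,2) + 6·C(k-1,3).
At k = 10: k-1 = 9, so u_{10} = -5 - 54 + 216 + 504 = 661.

661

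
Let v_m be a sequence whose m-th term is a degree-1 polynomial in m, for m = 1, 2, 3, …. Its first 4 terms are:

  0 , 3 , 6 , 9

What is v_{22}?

1st diffs: 3, 3, 3 (constant).
So v_m = 3m - 3.
Evaluating at m = 22 gives v_{22} = 63.

63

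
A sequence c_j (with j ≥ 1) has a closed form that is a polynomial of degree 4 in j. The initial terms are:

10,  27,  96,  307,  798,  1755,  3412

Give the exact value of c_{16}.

112195

1st diffs: 17, 69, 211, 491, 957, 1657.
2nd diffs: 52, 142, 280, 466, 700.
3rd diffs: 90, 138, 186, 234.
4th diffs: 48, 48, 48 (constant).
Newton forward-difference form: c_j = 10 + 17·C(j-1,1) + 52·C(j-1,2) + 90·C(j-1,3) + 48·C(j-1,4).
At j = 16: j-1 = 15, so c_{16} = 10 + 255 + 5460 + 40950 + 65520 = 112195.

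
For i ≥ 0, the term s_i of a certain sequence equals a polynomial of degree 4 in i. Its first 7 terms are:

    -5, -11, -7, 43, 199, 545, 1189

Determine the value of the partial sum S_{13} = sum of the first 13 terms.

58955

1st diffs: -6, 4, 50, 156, 346, 644.
2nd diffs: 10, 46, 106, 190, 298.
3rd diffs: 36, 60, 84, 108.
4th diffs: 24, 24, 24 (constant).
Newton forward-difference form: s_i = -5 + (-6)·C(i,1) + 10·C(i,2) + 36·C(i,3) + 24·C(i,4).
Continuing: …, 2263, 3923, 6349, 9745, …, s_{12} = 20383.
Summing i = 0..12 (13 terms) gives 58955.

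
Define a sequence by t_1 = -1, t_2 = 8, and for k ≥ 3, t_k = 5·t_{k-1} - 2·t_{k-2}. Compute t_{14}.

757710442

Compute successive terms:
t_3 = 42;  t_4 = 194;  t_5 = 886;  …;  t_{11} = 7982982;  t_{12} = 36414794;  t_{13} = 166108006;  t_{14} = 757710442.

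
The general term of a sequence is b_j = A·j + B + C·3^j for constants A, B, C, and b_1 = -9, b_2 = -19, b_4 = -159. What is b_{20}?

-6973568767

The three given values yield: A + B + 3C = -9; 2A + B + 9C = -19; 4A + B + 81C = -159.
Subtracting the first from the second: A + 6C = -10.
Subtracting the second from the third: 2A + 72C = -140.
Solving: C = -2, A = 2, then B = -5.
Hence b_{20} = 2·20 + (-5) + (-2)·3486784401 = -6973568767.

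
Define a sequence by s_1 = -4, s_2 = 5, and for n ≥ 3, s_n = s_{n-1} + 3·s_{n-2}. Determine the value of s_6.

11

Applying the relation repeatedly:
s_3 = -7  s_4 = 8  s_5 = -13  s_6 = 11.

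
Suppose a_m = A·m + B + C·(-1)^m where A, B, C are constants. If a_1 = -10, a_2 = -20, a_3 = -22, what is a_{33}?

-202

Plug in m = 1, 2, 3: A + B - C = -10; 2A + B + C = -20; 3A + B - C = -22.
Subtracting the first from the second: A + 2C = -10.
Subtracting the second from the third: A - 2C = -2.
Solving: C = -2, A = -6, then B = -6.
Hence a_{33} = -6·33 + (-6) + (-2)·(-1) = -202.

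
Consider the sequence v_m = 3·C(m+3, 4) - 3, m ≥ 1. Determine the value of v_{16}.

C(19, 4) = 3876, so v_{16} = 11625.

11625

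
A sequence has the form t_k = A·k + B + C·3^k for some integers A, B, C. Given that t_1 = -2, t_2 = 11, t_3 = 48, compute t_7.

At k = 1, 2, 3: A + B + 3C = -2; 2A + B + 9C = 11; 3A + B + 27C = 48.
Subtracting the first from the second: A + 6C = 13.
Subtracting the second from the third: A + 18C = 37.
Solving: C = 2, A = 1, then B = -9.
Therefore t_7 = 7 + (-9) + 2·2187 = 4372.

4372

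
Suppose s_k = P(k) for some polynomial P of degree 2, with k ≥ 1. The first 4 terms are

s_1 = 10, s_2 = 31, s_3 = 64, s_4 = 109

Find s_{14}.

1st diffs: 21, 33, 45.
2nd diffs: 12, 12 (constant).
Newton forward-difference form: s_k = 10 + 21·C(k-1,1) + 12·C(k-1,2).
At k = 14: k-1 = 13, so s_{14} = 10 + 273 + 936 = 1219.

1219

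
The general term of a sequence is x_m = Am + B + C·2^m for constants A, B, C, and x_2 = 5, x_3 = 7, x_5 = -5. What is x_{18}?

Plug in m = 2, 3, 5: 2A + B + 4C = 5; 3A + B + 8C = 7; 5A + B + 32C = -5.
Subtracting the first from the second: A + 4C = 2.
Subtracting the second from the third: 2A + 24C = -12.
Solving: C = -1, A = 6, then B = -3.
Hence x_{18} = 6·18 + (-3) + (-1)·262144 = -262039.

-262039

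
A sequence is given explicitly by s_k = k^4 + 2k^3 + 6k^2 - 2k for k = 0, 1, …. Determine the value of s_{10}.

s_{10} = 1·10^4 + 2·10^3 + 6·10^2 - 2·10 = 12580.

12580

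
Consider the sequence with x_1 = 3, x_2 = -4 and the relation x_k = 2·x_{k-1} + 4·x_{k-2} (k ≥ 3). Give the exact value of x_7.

Applying the relation repeatedly:
x_3 = 4  x_4 = -8  x_5 = 0  x_6 = -32  x_7 = -64.

-64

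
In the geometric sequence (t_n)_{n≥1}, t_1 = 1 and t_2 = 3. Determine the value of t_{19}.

387420489

Common ratio r = 3.
t_n = 1·3^(n-1).
t_{19} = 1·3^18 = 387420489.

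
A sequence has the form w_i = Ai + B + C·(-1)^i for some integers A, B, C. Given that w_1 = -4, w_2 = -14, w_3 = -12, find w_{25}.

Write the equations: A + B - C = -4; 2A + B + C = -14; 3A + B - C = -12.
Subtracting the first from the second: A + 2C = -10.
Subtracting the second from the third: A - 2C = 2.
Solving: C = -3, A = -4, then B = -3.
Hence w_{25} = -4·25 + (-3) + (-3)·(-1) = -100.

-100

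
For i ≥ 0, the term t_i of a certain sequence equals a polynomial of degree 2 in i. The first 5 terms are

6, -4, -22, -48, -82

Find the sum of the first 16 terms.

-5584

1st diffs: -10, -18, -26, -34.
2nd diffs: -8, -8, -8 (constant).
Newton forward-difference form: t_i = 6 + (-10)·C(i,1) + (-8)·C(i,2).
Continuing: …, -124, -174, -232, -298, …, t_{15} = -984.
Summing i = 0..15 (16 terms) gives -5584.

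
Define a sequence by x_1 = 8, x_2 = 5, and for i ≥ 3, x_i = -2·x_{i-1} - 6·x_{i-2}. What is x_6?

x_3 = -58  x_4 = 86  x_5 = 176  x_6 = -868.

-868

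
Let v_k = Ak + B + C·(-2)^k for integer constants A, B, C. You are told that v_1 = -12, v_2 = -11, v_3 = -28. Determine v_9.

-562

Plug in k = 1, 2, 3: A + B - 2C = -12; 2A + B + 4C = -11; 3A + B - 8C = -28.
Subtracting the first from the second: A + 6C = 1.
Subtracting the second from the third: A - 12C = -17.
Solving: C = 1, A = -5, then B = -5.
Hence v_9 = -5·9 + (-5) + 1·(-512) = -562.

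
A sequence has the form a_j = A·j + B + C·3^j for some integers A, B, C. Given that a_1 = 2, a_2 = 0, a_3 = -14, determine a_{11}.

At j = 1, 2, 3: A + B + 3C = 2; 2A + B + 9C = 0; 3A + B + 27C = -14.
Subtracting the first from the second: A + 6C = -2.
Subtracting the second from the third: A + 18C = -14.
Solving: C = -1, A = 4, then B = 1.
Therefore a_{11} = 44 + 1 + (-1)·177147 = -177102.

-177102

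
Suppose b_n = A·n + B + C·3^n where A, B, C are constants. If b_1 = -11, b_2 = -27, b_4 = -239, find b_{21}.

-31381059571

The three given values yield: A + B + 3C = -11; 2A + B + 9C = -27; 4A + B + 81C = -239.
Subtracting the first from the second: A + 6C = -16.
Subtracting the second from the third: 2A + 72C = -212.
Solving: C = -3, A = 2, then B = -4.
Hence b_{21} = 2·21 + (-4) + (-3)·10460353203 = -31381059571.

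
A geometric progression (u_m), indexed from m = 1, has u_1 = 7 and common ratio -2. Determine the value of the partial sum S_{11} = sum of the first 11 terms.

4781

u_m = 7·(-2)^(m-1).
S = 7·((-2)^11 - 1)/(-2 - 1) = 7·(-2048 - 1)/(-3) = 4781.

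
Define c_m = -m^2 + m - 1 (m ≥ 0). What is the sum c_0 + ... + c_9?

-250

Over m = 0..9: Σm = 45, Σm² = 285.
Total = (-1)·285 + (1)·45 + (-1)·10 = -250.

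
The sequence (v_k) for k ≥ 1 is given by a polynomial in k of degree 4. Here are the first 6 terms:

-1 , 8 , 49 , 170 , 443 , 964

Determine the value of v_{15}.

1st diffs: 9, 41, 121, 273, 521.
2nd diffs: 32, 80, 152, 248.
3rd diffs: 48, 72, 96.
4th diffs: 24, 24 (constant).
Newton forward-difference form: v_k = -1 + 9·C(k-1,1) + 32·C(k-1,2) + 48·C(k-1,3) + 24·C(k-1,4).
At k = 15: k-1 = 14, so v_{15} = -1 + 126 + 2912 + 17472 + 24024 = 44533.

44533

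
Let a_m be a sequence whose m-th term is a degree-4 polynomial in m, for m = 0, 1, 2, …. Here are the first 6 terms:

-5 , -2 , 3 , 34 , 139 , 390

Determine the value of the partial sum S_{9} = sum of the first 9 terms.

6279

1st diffs: 3, 5, 31, 105, 251.
2nd diffs: 2, 26, 74, 146.
3rd diffs: 24, 48, 72.
4th diffs: 24, 24 (constant).
So a_m = m^4 - 2m^3 + 4m - 5.
Continuing: 883, 1738, 3099.
Summing m = 0..8 (9 terms) gives 6279.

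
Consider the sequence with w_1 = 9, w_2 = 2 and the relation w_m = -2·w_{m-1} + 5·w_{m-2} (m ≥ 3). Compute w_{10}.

-155718

w_3 = 41, w_4 = -72, w_5 = 349, w_6 = -1058, w_7 = 3861, w_8 = -13012, w_9 = 45329, w_{10} = -155718.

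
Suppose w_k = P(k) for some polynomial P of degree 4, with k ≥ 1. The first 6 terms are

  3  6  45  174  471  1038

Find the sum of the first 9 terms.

12987

1st diffs: 3, 39, 129, 297, 567.
2nd diffs: 36, 90, 168, 270.
3rd diffs: 54, 78, 102.
4th diffs: 24, 24 (constant).
Newton forward-difference form: w_k = 3 + 3·C(k-1,1) + 36·C(k-1,2) + 54·C(k-1,3) + 24·C(k-1,4).
Continuing: 2001, 3510, 5739.
Summing k = 1..9 (9 terms) gives 12987.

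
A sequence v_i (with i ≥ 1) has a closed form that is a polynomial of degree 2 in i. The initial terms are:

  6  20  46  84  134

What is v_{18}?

1st diffs: 14, 26, 38, 50.
2nd diffs: 12, 12, 12 (constant).
Newton forward-difference form: v_i = 6 + 14·C(i-1,1) + 12·C(i-1,2).
At i = 18: i-1 = 17, so v_{18} = 6 + 238 + 1632 = 1876.

1876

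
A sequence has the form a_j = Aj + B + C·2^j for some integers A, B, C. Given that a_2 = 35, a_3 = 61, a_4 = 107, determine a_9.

2617

Write the equations: 2A + B + 4C = 35; 3A + B + 8C = 61; 4A + B + 16C = 107.
Subtracting the first from the second: A + 4C = 26.
Subtracting the second from the third: A + 8C = 46.
Solving: C = 5, A = 6, then B = 3.
So a_j = 6·j + 3 + 5·2^j; at j=9 this is 2617.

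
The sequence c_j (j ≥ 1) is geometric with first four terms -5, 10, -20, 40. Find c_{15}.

-81920

Common ratio r = -2.
c_j = (-5)·(-2)^(j-1).
c_{15} = (-5)·(-2)^14 = -81920.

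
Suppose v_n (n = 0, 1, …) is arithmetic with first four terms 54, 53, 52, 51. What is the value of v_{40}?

Common difference d = -1.
v_n = 54 + (n - 0)·(-1).
v_{40} = 54 + 40·(-1) = 14.

14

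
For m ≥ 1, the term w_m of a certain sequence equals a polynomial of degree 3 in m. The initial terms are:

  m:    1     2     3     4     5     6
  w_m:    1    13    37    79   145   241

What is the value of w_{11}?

1st diffs: 12, 24, 42, 66, 96.
2nd diffs: 12, 18, 24, 30.
3rd diffs: 6, 6, 6 (constant).
Newton forward-difference form: w_m = 1 + 12·C(m-1,1) + 12·C(m-1,2) + 6·C(m-1,3).
At m = 11: m-1 = 10, so w_{11} = 1 + 120 + 540 + 720 = 1381.

1381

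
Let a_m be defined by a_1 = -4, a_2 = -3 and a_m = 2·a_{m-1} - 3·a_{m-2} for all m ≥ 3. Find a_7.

-102

Compute successive terms:
a_3 = 6  a_4 = 21  a_5 = 24  a_6 = -15  a_7 = -102.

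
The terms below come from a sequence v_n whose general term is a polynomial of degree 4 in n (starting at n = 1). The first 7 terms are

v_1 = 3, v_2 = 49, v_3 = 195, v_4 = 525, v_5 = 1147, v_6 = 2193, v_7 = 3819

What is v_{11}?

1st diffs: 46, 146, 330, 622, 1046, 1626.
2nd diffs: 100, 184, 292, 424, 580.
3rd diffs: 84, 108, 132, 156.
4th diffs: 24, 24, 24 (constant).
Newton forward-difference form: v_n = 3 + 46·C(n-1,1) + 100·C(n-1,2) + 84·C(n-1,3) + 24·C(n-1,4).
At n = 11: n-1 = 10, so v_{11} = 3 + 460 + 4500 + 10080 + 5040 = 20083.

20083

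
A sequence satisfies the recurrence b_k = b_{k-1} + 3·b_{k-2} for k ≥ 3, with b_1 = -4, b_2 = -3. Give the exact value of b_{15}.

-268575

Step forward from the initial values:
b_3 = -15;  b_4 = -24;  b_5 = -69;  …;  b_{12} = -21957;  b_{13} = -50676;  b_{14} = -116547;  b_{15} = -268575.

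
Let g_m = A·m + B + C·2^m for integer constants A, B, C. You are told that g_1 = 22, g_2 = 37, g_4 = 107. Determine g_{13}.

41032

Write the equations: A + B + 2C = 22; 2A + B + 4C = 37; 4A + B + 16C = 107.
Subtracting the first from the second: A + 2C = 15.
Subtracting the second from the third: 2A + 12C = 70.
Solving: C = 5, A = 5, then B = 7.
Therefore g_{13} = 65 + 7 + 5·8192 = 41032.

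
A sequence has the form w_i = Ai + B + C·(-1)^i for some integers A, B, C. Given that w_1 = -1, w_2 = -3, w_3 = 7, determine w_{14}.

At i = 1, 2, 3: A + B - C = -1; 2A + B + C = -3; 3A + B - C = 7.
Subtracting the first from the second: A + 2C = -2.
Subtracting the second from the third: A - 2C = 10.
Solving: C = -3, A = 4, then B = -8.
So w_i = 4·i + (-8) + (-3)·(-1)^i; at i=14 this is 45.

45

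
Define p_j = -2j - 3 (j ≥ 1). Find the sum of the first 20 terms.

-480

Over j = 1..20: Σj = 210.
Total = (-2)·210 + (-3)·20 = -480.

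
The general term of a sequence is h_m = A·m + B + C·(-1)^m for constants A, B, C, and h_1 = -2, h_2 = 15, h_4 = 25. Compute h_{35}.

168

The three given values yield: A + B - C = -2; 2A + B + C = 15; 4A + B + C = 25.
Subtracting the first from the second: A + 2C = 17.
Subtracting the second from the third: 2A = 10.
Solving: C = 6, A = 5, then B = -1.
So h_m = 5·m + (-1) + 6·(-1)^m; at m=35 this is 168.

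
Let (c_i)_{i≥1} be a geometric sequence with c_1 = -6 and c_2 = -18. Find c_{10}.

Common ratio r = 3.
c_i = (-6)·3^(i-1).
c_{10} = (-6)·3^9 = -118098.

-118098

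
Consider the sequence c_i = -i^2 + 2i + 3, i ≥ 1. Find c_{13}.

c_{13} = -1·13^2 + 2·13 + 3 = -140.

-140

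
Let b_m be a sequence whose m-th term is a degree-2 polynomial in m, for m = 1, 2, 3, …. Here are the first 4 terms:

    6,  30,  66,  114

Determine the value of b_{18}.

2046

1st diffs: 24, 36, 48.
2nd diffs: 12, 12 (constant).
So b_m = 6m^2 + 6m - 6.
Evaluating at m = 18 gives b_{18} = 2046.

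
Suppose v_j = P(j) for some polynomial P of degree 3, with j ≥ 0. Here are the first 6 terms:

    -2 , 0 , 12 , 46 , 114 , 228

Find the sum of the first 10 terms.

1st diffs: 2, 12, 34, 68, 114.
2nd diffs: 10, 22, 34, 46.
3rd diffs: 12, 12, 12 (constant).
Newton forward-difference form: v_j = -2 + 2·C(j,1) + 10·C(j,2) + 12·C(j,3).
Continuing: 400, 642, 966, 1384.
Summing j = 0..9 (10 terms) gives 3790.

3790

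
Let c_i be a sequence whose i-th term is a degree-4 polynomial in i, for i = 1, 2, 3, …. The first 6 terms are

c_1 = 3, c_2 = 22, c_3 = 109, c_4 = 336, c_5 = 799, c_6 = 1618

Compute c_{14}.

43306

1st diffs: 19, 87, 227, 463, 819.
2nd diffs: 68, 140, 236, 356.
3rd diffs: 72, 96, 120.
4th diffs: 24, 24 (constant).
Newton forward-difference form: c_i = 3 + 19·C(i-1,1) + 68·C(i-1,2) + 72·C(i-1,3) + 24·C(i-1,4).
At i = 14: i-1 = 13, so c_{14} = 3 + 247 + 5304 + 20592 + 17160 = 43306.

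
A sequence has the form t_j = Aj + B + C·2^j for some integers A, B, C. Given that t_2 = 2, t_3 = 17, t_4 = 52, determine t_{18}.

The three given values yield: 2A + B + 4C = 2; 3A + B + 8C = 17; 4A + B + 16C = 52.
Subtracting the first from the second: A + 4C = 15.
Subtracting the second from the third: A + 8C = 35.
Solving: C = 5, A = -5, then B = -8.
So t_j = -5·j + (-8) + 5·2^j; at j=18 this is 1310622.

1310622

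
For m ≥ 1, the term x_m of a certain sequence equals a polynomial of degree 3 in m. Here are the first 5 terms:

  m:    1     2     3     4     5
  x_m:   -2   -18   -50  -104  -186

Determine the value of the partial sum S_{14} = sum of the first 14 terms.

1st diffs: -16, -32, -54, -82.
2nd diffs: -16, -22, -28.
3rd diffs: -6, -6 (constant).
Newton forward-difference form: x_m = -2 + (-16)·C(m-1,1) + (-16)·C(m-1,2) + (-6)·C(m-1,3).
Continuing: …, -302, -458, -660, -914, …, x_{14} = -3174.
Summing m = 1..14 (14 terms) gives -13314.

-13314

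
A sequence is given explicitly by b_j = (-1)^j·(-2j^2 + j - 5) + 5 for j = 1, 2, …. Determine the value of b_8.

(-1)^8 = 1; -2j^2 + j - 5 at j=8 is -125; so b_8 = -120.

-120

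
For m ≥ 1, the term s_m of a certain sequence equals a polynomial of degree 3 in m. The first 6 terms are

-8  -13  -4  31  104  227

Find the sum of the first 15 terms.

22105

1st diffs: -5, 9, 35, 73, 123.
2nd diffs: 14, 26, 38, 50.
3rd diffs: 12, 12, 12 (constant).
So s_m = 2m^3 - 5m^2 - 4m - 1.
Continuing: …, 412, 671, 1016, 1459, …, s_{15} = 5564.
Summing m = 1..15 (15 terms) gives 22105.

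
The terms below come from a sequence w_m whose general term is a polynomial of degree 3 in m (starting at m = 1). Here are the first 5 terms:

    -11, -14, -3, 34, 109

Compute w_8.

1st diffs: -3, 11, 37, 75.
2nd diffs: 14, 26, 38.
3rd diffs: 12, 12 (constant).
So w_m = 2m^3 - 5m^2 - 2m - 6.
Evaluating at m = 8 gives w_8 = 682.

682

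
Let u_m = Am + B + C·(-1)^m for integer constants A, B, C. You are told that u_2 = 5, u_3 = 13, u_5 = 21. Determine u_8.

29

Write the equations: 2A + B + C = 5; 3A + B - C = 13; 5A + B - C = 21.
Subtracting the first from the second: A - 2C = 8.
Subtracting the second from the third: 2A = 8.
Solving: C = -2, A = 4, then B = -1.
Therefore u_8 = 32 + (-1) + (-2)·1 = 29.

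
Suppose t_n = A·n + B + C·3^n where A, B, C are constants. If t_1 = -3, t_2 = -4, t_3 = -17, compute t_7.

Write the equations: A + B + 3C = -3; 2A + B + 9C = -4; 3A + B + 27C = -17.
Subtracting the first from the second: A + 6C = -1.
Subtracting the second from the third: A + 18C = -13.
Solving: C = -1, A = 5, then B = -5.
Therefore t_7 = 35 + (-5) + (-1)·2187 = -2157.

-2157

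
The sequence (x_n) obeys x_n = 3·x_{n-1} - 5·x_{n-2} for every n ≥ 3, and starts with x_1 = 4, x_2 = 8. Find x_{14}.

Compute successive terms:
x_3 = 4  x_4 = -28  x_5 = -104  …  x_{11} = -2696  x_{12} = -25228  x_{13} = -62204  x_{14} = -60472.

-60472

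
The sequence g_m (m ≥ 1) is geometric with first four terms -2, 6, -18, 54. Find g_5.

-162

Common ratio r = -3.
g_m = (-2)·(-3)^(m-1).
g_5 = (-2)·(-3)^4 = -162.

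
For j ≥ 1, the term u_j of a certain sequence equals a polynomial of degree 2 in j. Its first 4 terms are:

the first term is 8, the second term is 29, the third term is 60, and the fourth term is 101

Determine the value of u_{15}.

1st diffs: 21, 31, 41.
2nd diffs: 10, 10 (constant).
Newton forward-difference form: u_j = 8 + 21·C(j-1,1) + 10·C(j-1,2).
At j = 15: j-1 = 14, so u_{15} = 8 + 294 + 910 = 1212.

1212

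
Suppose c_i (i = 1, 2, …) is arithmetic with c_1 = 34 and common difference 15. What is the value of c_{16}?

c_i = 34 + (i - 1)·15.
c_{16} = 34 + 15·15 = 259.

259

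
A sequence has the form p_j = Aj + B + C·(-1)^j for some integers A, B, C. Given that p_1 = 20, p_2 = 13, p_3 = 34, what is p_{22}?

153

Write the equations: A + B - C = 20; 2A + B + C = 13; 3A + B - C = 34.
Subtracting the first from the second: A + 2C = -7.
Subtracting the second from the third: A - 2C = 21.
Solving: C = -7, A = 7, then B = 6.
So p_j = 7·j + 6 + (-7)·(-1)^j; at j=22 this is 153.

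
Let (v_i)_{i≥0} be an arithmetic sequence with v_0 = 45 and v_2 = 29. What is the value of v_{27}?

Common difference d = (29 - 45) / (2 - 0) = -8.
v_i = 45 + (i - 0)·(-8).
v_{27} = 45 + 27·(-8) = -171.

-171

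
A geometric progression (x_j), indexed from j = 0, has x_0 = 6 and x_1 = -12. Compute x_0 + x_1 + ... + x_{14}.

Common ratio r = -2.
x_j = 6·(-2)^(j-0).
S = 6·((-2)^15 - 1)/(-2 - 1) = 6·(-32768 - 1)/(-3) = 65538.

65538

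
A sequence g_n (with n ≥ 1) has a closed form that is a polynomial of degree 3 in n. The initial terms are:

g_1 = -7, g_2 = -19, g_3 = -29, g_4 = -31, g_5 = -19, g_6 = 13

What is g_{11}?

1st diffs: -12, -10, -2, 12, 32.
2nd diffs: 2, 8, 14, 20.
3rd diffs: 6, 6, 6 (constant).
So g_n = n^3 - 5n^2 - 4n + 1.
Evaluating at n = 11 gives g_{11} = 683.

683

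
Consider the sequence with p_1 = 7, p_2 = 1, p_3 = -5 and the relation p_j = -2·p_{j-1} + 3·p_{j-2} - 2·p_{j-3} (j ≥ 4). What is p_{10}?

Applying the relation repeatedly:
p_4 = -1  p_5 = -15  p_6 = 37  p_7 = -117  p_8 = 375  p_9 = -1175  p_{10} = 3709.

3709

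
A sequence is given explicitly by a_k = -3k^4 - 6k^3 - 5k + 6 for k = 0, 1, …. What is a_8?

-15394

a_8 = -3·8^4 - 6·8^3 - 5·8 + 6 = -15394.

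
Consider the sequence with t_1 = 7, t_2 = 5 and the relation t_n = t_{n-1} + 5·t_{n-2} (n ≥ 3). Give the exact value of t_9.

14440

Compute successive terms:
t_3 = 40, t_4 = 65, t_5 = 265, t_6 = 590, t_7 = 1915, t_8 = 4865, t_9 = 14440.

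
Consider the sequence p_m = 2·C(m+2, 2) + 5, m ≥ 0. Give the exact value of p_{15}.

C(17, 2) = 136, so p_{15} = 277.

277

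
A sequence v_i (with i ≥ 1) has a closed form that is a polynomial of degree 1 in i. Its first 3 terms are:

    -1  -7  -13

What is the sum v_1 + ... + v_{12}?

1st diffs: -6, -6 (constant).
So v_i = -6i + 5.
Continuing: …, -19, -25, -31, -37, …, v_{12} = -67.
Summing i = 1..12 (12 terms) gives -408.

-408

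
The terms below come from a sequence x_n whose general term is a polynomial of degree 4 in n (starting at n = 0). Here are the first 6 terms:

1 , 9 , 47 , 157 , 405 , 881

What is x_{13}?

31617

1st diffs: 8, 38, 110, 248, 476.
2nd diffs: 30, 72, 138, 228.
3rd diffs: 42, 66, 90.
4th diffs: 24, 24 (constant).
Newton forward-difference form: x_n = 1 + 8·C(n,1) + 30·C(n,2) + 42·C(n,3) + 24·C(n,4).
At n = 13: n = 13, so x_{13} = 1 + 104 + 2340 + 12012 + 17160 = 31617.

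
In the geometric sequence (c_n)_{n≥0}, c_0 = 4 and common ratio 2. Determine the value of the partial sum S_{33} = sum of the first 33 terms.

34359738364

c_n = 4·2^(n-0).
S = 4·(2^33 - 1)/(2 - 1) = 4·(8589934592 - 1)/(1) = 34359738364.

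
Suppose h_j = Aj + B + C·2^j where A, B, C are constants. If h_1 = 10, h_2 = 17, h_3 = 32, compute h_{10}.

Write the equations: A + B + 2C = 10; 2A + B + 4C = 17; 3A + B + 8C = 32.
Subtracting the first from the second: A + 2C = 7.
Subtracting the second from the third: A + 4C = 15.
Solving: C = 4, A = -1, then B = 3.
Therefore h_{10} = -10 + 3 + 4·1024 = 4089.

4089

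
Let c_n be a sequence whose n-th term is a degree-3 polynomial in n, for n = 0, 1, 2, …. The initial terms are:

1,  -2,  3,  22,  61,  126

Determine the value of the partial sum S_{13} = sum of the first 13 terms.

6357

1st diffs: -3, 5, 19, 39, 65.
2nd diffs: 8, 14, 20, 26.
3rd diffs: 6, 6, 6 (constant).
So c_n = n^3 + n^2 - 5n + 1.
Continuing: …, 223, 358, 537, 766, …, c_{12} = 1813.
Summing n = 0..12 (13 terms) gives 6357.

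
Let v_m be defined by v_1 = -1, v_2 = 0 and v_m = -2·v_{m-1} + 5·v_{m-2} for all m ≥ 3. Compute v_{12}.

v_3 = -5; v_4 = 10; v_5 = -45; v_6 = 140; v_7 = -505; v_8 = 1710; v_9 = -5945; v_{10} = 20440; v_{11} = -70605; v_{12} = 243410.

243410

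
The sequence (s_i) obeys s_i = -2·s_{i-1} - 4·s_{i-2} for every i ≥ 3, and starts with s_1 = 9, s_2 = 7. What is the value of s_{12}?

-25600

Iterate the recurrence:
s_3 = -50, s_4 = 72, s_5 = 56, s_6 = -400, s_7 = 576, s_8 = 448, s_9 = -3200, s_{10} = 4608, s_{11} = 3584, s_{12} = -25600.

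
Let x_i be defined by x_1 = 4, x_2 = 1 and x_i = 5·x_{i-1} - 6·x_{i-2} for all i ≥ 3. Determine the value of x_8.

Iterate the recurrence:
x_3 = -19  x_4 = -101  x_5 = -391  x_6 = -1349  x_7 = -4399  x_8 = -13901.
(Characteristic roots are 3 and 2.)

-13901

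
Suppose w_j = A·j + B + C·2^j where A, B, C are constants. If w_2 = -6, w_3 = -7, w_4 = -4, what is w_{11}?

At j = 2, 3, 4: 2A + B + 4C = -6; 3A + B + 8C = -7; 4A + B + 16C = -4.
Subtracting the first from the second: A + 4C = -1.
Subtracting the second from the third: A + 8C = 3.
Solving: C = 1, A = -5, then B = 0.
So w_j = -5·j + 0 + 1·2^j; at j=11 this is 1993.

1993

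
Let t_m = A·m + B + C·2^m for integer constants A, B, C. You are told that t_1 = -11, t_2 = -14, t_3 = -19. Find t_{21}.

-2097181

At m = 1, 2, 3: A + B + 2C = -11; 2A + B + 4C = -14; 3A + B + 8C = -19.
Subtracting the first from the second: A + 2C = -3.
Subtracting the second from the third: A + 4C = -5.
Solving: C = -1, A = -1, then B = -8.
Therefore t_{21} = -21 + (-8) + (-1)·2097152 = -2097181.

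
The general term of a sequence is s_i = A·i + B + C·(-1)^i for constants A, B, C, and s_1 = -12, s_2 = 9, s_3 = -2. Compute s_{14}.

69

The three given values yield: A + B - C = -12; 2A + B + C = 9; 3A + B - C = -2.
Subtracting the first from the second: A + 2C = 21.
Subtracting the second from the third: A - 2C = -11.
Solving: C = 8, A = 5, then B = -9.
Hence s_{14} = 5·14 + (-9) + 8·1 = 69.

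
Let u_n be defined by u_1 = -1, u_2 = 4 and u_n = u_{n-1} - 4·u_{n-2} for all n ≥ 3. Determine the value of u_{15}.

-29800

u_3 = 8;  u_4 = -8;  u_5 = -40;  …;  u_{12} = 5176;  u_{13} = 3032;  u_{14} = -17672;  u_{15} = -29800.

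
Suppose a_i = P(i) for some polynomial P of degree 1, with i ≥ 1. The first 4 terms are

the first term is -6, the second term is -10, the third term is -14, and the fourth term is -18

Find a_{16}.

1st diffs: -4, -4, -4 (constant).
So a_i = -4i - 2.
Evaluating at i = 16 gives a_{16} = -66.

-66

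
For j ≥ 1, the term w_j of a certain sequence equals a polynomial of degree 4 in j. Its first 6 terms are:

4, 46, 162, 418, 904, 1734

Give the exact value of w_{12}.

1st diffs: 42, 116, 256, 486, 830.
2nd diffs: 74, 140, 230, 344.
3rd diffs: 66, 90, 114.
4th diffs: 24, 24 (constant).
Newton forward-difference form: w_j = 4 + 42·C(j-1,1) + 74·C(j-1,2) + 66·C(j-1,3) + 24·C(j-1,4).
At j = 12: j-1 = 11, so w_{12} = 4 + 462 + 4070 + 10890 + 7920 = 23346.

23346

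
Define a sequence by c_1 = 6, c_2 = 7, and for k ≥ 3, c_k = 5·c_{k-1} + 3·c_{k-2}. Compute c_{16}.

240337159054

Applying the relation repeatedly:
c_3 = 53, c_4 = 286, c_5 = 1589, …, c_{13} = 1412429654, c_{14} = 7826811223, c_{15} = 43371345077, c_{16} = 240337159054.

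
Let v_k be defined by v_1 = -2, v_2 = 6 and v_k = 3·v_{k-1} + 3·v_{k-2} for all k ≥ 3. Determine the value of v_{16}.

Step forward from the initial values:
v_3 = 12, v_4 = 54, v_5 = 198, …, v_{13} = 8501598, v_{14} = 32232006, v_{15} = 122200812, v_{16} = 463298454.

463298454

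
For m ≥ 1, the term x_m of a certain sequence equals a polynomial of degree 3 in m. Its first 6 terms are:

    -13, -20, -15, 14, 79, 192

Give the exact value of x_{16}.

6602

1st diffs: -7, 5, 29, 65, 113.
2nd diffs: 12, 24, 36, 48.
3rd diffs: 12, 12, 12 (constant).
Newton forward-difference form: x_m = -13 + (-7)·C(m-1,1) + 12·C(m-1,2) + 12·C(m-1,3).
At m = 16: m-1 = 15, so x_{16} = -13 - 105 + 1260 + 5460 = 6602.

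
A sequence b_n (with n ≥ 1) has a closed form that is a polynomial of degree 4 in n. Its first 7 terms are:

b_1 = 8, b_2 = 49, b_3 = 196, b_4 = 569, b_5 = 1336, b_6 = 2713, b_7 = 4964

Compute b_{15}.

101956

1st diffs: 41, 147, 373, 767, 1377, 2251.
2nd diffs: 106, 226, 394, 610, 874.
3rd diffs: 120, 168, 216, 264.
4th diffs: 48, 48, 48 (constant).
Newton forward-difference form: b_n = 8 + 41·C(n-1,1) + 106·C(n-1,2) + 120·C(n-1,3) + 48·C(n-1,4).
At n = 15: n-1 = 14, so b_{15} = 8 + 574 + 9646 + 43680 + 48048 = 101956.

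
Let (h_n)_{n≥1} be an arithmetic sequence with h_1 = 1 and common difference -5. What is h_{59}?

h_n = 1 + (n - 1)·(-5).
h_{59} = 1 + 58·(-5) = -289.

-289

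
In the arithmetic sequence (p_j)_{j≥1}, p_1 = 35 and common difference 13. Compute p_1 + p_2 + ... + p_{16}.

p_j = 35 + (j - 1)·13.
p_{16} = 230; S = 16·(35 + 230)/2 = 2120.

2120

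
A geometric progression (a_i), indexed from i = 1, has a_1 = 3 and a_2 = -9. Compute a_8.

Common ratio r = -3.
a_i = 3·(-3)^(i-1).
a_8 = 3·(-3)^7 = -6561.

-6561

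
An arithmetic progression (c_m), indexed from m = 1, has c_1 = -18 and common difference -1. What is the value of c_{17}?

c_m = -18 + (m - 1)·(-1).
c_{17} = -18 + 16·(-1) = -34.

-34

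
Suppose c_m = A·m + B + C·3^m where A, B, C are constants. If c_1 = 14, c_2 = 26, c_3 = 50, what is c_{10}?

Write the equations: A + B + 3C = 14; 2A + B + 9C = 26; 3A + B + 27C = 50.
Subtracting the first from the second: A + 6C = 12.
Subtracting the second from the third: A + 18C = 24.
Solving: C = 1, A = 6, then B = 5.
So c_m = 6·m + 5 + 1·3^m; at m=10 this is 59114.

59114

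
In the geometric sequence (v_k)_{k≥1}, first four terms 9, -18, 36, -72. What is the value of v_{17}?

589824

Common ratio r = -2.
v_k = 9·(-2)^(k-1).
v_{17} = 9·(-2)^16 = 589824.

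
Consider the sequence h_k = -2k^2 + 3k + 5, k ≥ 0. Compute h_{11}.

h_{11} = -2·11^2 + 3·11 + 5 = -204.

-204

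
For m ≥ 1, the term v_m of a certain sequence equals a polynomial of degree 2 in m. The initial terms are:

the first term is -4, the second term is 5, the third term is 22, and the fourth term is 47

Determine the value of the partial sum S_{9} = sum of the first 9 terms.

1st diffs: 9, 17, 25.
2nd diffs: 8, 8 (constant).
Newton forward-difference form: v_m = -4 + 9·C(m-1,1) + 8·C(m-1,2).
Continuing: …, 80, 121, 170, 227, …, v_9 = 292.
Summing m = 1..9 (9 terms) gives 960.

960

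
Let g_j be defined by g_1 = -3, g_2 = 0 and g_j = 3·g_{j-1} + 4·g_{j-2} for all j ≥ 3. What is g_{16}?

Step forward from the initial values:
g_3 = -12, g_4 = -36, g_5 = -156, …, g_{13} = -10066332, g_{14} = -40265316, g_{15} = -161061276, g_{16} = -644245092.
(Characteristic roots are 4 and -1.)

-644245092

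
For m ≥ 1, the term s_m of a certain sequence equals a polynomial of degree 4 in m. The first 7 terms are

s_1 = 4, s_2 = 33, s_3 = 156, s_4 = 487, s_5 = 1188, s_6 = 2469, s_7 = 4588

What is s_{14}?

74637

1st diffs: 29, 123, 331, 701, 1281, 2119.
2nd diffs: 94, 208, 370, 580, 838.
3rd diffs: 114, 162, 210, 258.
4th diffs: 48, 48, 48 (constant).
Newton forward-difference form: s_m = 4 + 29·C(m-1,1) + 94·C(m-1,2) + 114·C(m-1,3) + 48·C(m-1,4).
At m = 14: m-1 = 13, so s_{14} = 4 + 377 + 7332 + 32604 + 34320 = 74637.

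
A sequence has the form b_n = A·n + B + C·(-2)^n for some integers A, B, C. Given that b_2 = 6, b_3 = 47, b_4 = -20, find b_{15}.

Plug in n = 2, 3, 4: 2A + B + 4C = 6; 3A + B - 8C = 47; 4A + B + 16C = -20.
Subtracting the first from the second: A - 12C = 41.
Subtracting the second from the third: A + 24C = -67.
Solving: C = -3, A = 5, then B = 8.
Hence b_{15} = 5·15 + 8 + (-3)·(-32768) = 98387.

98387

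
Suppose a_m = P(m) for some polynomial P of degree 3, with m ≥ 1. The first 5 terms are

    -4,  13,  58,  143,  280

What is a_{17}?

1st diffs: 17, 45, 85, 137.
2nd diffs: 28, 40, 52.
3rd diffs: 12, 12 (constant).
Newton forward-difference form: a_m = -4 + 17·C(m-1,1) + 28·C(m-1,2) + 12·C(m-1,3).
At m = 17: m-1 = 16, so a_{17} = -4 + 272 + 3360 + 6720 = 10348.

10348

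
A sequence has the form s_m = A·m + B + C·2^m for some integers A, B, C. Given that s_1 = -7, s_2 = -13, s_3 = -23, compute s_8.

-529

At m = 1, 2, 3: A + B + 2C = -7; 2A + B + 4C = -13; 3A + B + 8C = -23.
Subtracting the first from the second: A + 2C = -6.
Subtracting the second from the third: A + 4C = -10.
Solving: C = -2, A = -2, then B = -1.
Therefore s_8 = -16 + (-1) + (-2)·256 = -529.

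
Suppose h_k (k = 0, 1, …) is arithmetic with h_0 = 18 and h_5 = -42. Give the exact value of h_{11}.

-114

Common difference d = (-42 - 18) / (5 - 0) = -12.
h_k = 18 + (k - 0)·(-12).
h_{11} = 18 + 11·(-12) = -114.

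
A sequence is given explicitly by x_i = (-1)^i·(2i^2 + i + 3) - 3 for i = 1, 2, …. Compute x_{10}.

(-1)^10 = 1; 2i^2 + i + 3 at i=10 is 213; so x_{10} = 210.

210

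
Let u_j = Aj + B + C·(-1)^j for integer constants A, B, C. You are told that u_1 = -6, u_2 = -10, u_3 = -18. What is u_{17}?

At j = 1, 2, 3: A + B - C = -6; 2A + B + C = -10; 3A + B - C = -18.
Subtracting the first from the second: A + 2C = -4.
Subtracting the second from the third: A - 2C = -8.
Solving: C = 1, A = -6, then B = 1.
Therefore u_{17} = -102 + 1 + 1·(-1) = -102.

-102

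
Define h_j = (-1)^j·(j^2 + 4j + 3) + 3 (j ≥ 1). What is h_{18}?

402

(-1)^18 = 1; j^2 + 4j + 3 at j=18 is 399; so h_{18} = 402.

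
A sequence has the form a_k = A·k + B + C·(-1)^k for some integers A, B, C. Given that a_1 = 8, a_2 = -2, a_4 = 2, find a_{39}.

At k = 1, 2, 4: A + B - C = 8; 2A + B + C = -2; 4A + B + C = 2.
Subtracting the first from the second: A + 2C = -10.
Subtracting the second from the third: 2A = 4.
Solving: C = -6, A = 2, then B = 0.
Hence a_{39} = 2·39 + 0 + (-6)·(-1) = 84.

84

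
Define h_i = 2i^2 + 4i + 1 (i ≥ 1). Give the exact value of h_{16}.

h_{16} = 2·16^2 + 4·16 + 1 = 577.

577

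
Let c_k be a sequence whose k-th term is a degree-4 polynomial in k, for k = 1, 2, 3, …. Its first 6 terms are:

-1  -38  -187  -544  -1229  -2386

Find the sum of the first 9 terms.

1st diffs: -37, -149, -357, -685, -1157.
2nd diffs: -112, -208, -328, -472.
3rd diffs: -96, -120, -144.
4th diffs: -24, -24 (constant).
So c_k = -k^4 - 6k^3 + 5k^2 + 5k - 4.
Continuing: -4183, -6812, -10489.
Summing k = 1..9 (9 terms) gives -25869.

-25869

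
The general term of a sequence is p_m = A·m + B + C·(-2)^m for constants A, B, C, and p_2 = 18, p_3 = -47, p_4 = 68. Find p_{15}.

Write the equations: 2A + B + 4C = 18; 3A + B - 8C = -47; 4A + B + 16C = 68.
Subtracting the first from the second: A - 12C = -65.
Subtracting the second from the third: A + 24C = 115.
Solving: C = 5, A = -5, then B = 8.
Therefore p_{15} = -75 + 8 + 5·(-32768) = -163907.

-163907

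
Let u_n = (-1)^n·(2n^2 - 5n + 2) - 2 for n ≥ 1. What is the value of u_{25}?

(-1)^25 = -1; 2n^2 - 5n + 2 at n=25 is 1127; so u_{25} = -1129.

-1129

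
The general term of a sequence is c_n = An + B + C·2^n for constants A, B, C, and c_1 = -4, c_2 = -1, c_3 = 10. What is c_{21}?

8388496

Plug in n = 1, 2, 3: A + B + 2C = -4; 2A + B + 4C = -1; 3A + B + 8C = 10.
Subtracting the first from the second: A + 2C = 3.
Subtracting the second from the third: A + 4C = 11.
Solving: C = 4, A = -5, then B = -7.
So c_n = -5·n + (-7) + 4·2^n; at n=21 this is 8388496.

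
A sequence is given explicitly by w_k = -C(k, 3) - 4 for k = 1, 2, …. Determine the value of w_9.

C(9, 3) = 84, so w_9 = -88.

-88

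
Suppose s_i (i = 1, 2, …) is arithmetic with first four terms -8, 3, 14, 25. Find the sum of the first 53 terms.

14734

Common difference d = 11.
s_i = -8 + (i - 1)·11.
s_{53} = 564; S = 53·(-8 + 564)/2 = 14734.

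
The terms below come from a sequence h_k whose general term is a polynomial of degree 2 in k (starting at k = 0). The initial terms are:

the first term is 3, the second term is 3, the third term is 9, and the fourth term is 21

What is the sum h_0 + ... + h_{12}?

1st diffs: 0, 6, 12.
2nd diffs: 6, 6 (constant).
Newton forward-difference form: h_k = 3 + 6·C(k,2).
Continuing: …, 39, 63, 93, 129, …, h_{12} = 399.
Summing k = 0..12 (13 terms) gives 1755.

1755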